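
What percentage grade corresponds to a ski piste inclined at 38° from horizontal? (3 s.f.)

grade % = 100 × tan 38° = 100 × 0.7813

78.1%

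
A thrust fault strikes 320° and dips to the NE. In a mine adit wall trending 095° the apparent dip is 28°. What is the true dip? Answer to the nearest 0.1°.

The section is 45° from the strike.
tan δ = tan α / sin β = tan 28° / sin 45° = 0.5317 / 0.7071 = 0.7520
δ = arctan(0.7520) = 36.94°

36.9°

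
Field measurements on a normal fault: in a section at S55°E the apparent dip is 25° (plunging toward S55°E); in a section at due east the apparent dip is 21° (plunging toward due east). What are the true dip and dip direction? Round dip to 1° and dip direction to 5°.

Represent each trace as a vector plunging at its apparent dip toward its trend (east-north-up frame): v₁ = (0.742, -0.520, -0.423), v₂ = (0.934, 0.000, -0.358).
Cross product v₁ × v₂ gives the pole to the plane: n ∝ (0.186, -0.128, 0.485).
True dip = arccos(n_z / |n|) = arccos(0.9063) = 25.0°.
Dip direction = atan2(0.186, -0.128) = 125° (azimuth of n's horizontal projection).

true dip 25°, dip direction 125°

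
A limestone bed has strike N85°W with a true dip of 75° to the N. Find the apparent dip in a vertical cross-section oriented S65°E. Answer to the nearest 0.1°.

The section lies 20° from the strike.
tan α = tan 75° × sin 20° = 3.7321 × 0.3420 = 1.2764
α = arctan(1.2764) = 51.92°

51.9°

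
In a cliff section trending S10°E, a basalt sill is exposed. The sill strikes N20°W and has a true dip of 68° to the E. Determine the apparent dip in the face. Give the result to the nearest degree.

23°

Angle between strike (N20°W) and section (S10°E): β = 10°.
tan α = tan 68° × sin 10° = 2.4751 × 0.1736 = 0.4298
α = arctan(0.4298) = 23.26°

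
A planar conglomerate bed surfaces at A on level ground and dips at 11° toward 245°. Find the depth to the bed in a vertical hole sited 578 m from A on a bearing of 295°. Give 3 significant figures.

The hole lies 50° from the dip direction, so the down-dip offset is 578 × cos 50° = 371.53 m.
Depth = down-dip offset × tan(dip) = 371.53 × tan 11° = 371.53 × 0.1944
Depth = 72.22 m

72.2 m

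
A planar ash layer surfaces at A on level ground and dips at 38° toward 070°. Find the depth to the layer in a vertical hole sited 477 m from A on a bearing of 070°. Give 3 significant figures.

373 m

The hole is directly down-dip from the outcrop, so the down-dip offset is 477 m.
Depth = down-dip offset × tan(dip) = 477.00 × tan 38° = 477.00 × 0.7813
Depth = 372.67 m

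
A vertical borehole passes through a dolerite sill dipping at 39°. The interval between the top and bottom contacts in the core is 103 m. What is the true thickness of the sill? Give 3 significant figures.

True thickness t = h · cos(dip) = 103 × cos 39°
t = 103 × 0.7771 = 80.046 m

80.0 m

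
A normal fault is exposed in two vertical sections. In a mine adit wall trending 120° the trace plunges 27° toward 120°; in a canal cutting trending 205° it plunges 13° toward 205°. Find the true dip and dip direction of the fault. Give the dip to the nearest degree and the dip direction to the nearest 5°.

true dip 28°, dip direction 140°

Each apparent-dip line lies in the plane. As unit vectors (x east, y north, z up), v₁ plunges 27°→120° and v₂ plunges 13°→205°.
Cross product v₁ × v₂ gives the pole to the plane: n ∝ (0.301, -0.361, 0.865).
True dip = arccos(n_z / |n|) = arccos(0.8789) = 28.5°.
Dip direction = azimuth of (n_x, n_y) = atan2(0.301, -0.361) = 140°.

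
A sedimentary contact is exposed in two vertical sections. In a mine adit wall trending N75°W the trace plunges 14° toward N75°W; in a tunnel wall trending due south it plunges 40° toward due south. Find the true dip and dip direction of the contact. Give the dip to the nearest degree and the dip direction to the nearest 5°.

true dip 44°, dip direction 210°

Each apparent-dip line lies in the plane. As unit vectors (x east, y north, z up), v₁ plunges 14°→N75°W and v₂ plunges 40°→due south.
The plane normal is n = v₁ × v₂ ∝ (-0.347, -0.602, 0.718).
tan δ = √(n_x²+n_y²)/n_z = 0.695/0.718, so δ = 44.1°.
Dip direction = atan2(-0.347, -0.602) = 210° (azimuth of n's horizontal projection).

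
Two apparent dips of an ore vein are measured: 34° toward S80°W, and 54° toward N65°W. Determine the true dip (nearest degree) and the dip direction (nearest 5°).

true dip 58°, dip direction 325°

Represent each trace as a vector plunging at its apparent dip toward its trend (east-north-up frame): v₁ = (-0.816, -0.144, -0.559), v₂ = (-0.533, 0.248, -0.809).
n = v₁ × v₂ = (-0.255, 0.363, 0.280) (taken with n_z > 0).
Dip δ = arctan(|n_h|/n_z) = arctan(0.444/0.280) = 57.8°.
Dip direction = atan2(-0.255, 0.363) = 325° (azimuth of n's horizontal projection).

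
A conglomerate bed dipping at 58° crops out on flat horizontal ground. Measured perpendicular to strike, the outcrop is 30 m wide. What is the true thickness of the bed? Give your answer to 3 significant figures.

25.4 m

True thickness t = w · sin(dip) = 30 × sin 58°
t = 30 × 0.8480 = 25.441 m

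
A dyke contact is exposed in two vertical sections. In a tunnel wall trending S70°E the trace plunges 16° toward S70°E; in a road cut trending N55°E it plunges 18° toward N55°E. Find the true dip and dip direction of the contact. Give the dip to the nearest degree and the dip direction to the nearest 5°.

The two traces are lines in the plane: v₁ = (sin 110°·cos 16°, cos 110°·cos 16°, −sin 16°), v₂ = (sin 55°·cos 18°, cos 55°·cos 18°, −sin 18°).
n = v₁ × v₂ = (0.252, 0.064, 0.749) (taken with n_z > 0).
True dip = arccos(n_z / |n|) = arccos(0.9447) = 19.2°.
The horizontal component of n points toward azimuth atan2(n_x, n_y) = 76°, the dip direction.

true dip 19°, dip direction 075°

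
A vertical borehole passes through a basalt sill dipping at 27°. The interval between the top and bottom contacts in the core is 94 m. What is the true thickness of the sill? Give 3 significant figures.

True thickness t = h · cos(dip) = 94 × cos 27°
t = 94 × 0.8910 = 83.755 m

83.8 m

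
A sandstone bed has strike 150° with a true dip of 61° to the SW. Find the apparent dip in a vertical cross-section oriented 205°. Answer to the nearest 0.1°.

55.9°

The strike is 150° and the section trends 205°; the acute angle between them is β = 55°.
tan α = tan 61° × sin 55° = 1.8040 × 0.8192 = 1.4778
apparent dip = arctan 1.4778 = 55.91°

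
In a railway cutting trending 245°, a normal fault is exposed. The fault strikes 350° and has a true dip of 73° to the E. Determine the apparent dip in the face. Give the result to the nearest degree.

The strike is 350° and the section trends 245°; the acute angle between them is β = 75°.
tan α = tan 73° × sin 75° = 3.2709 × 0.9659 = 3.1594
α = arctan(3.1594) = 72.44°

72°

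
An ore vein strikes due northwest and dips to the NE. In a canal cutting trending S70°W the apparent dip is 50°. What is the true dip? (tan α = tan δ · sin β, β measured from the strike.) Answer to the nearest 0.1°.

52.7°

The section is 65° from the strike.
tan δ = tan α / sin β = tan 50° / sin 65° = 1.1918 / 0.9063 = 1.3150
δ = arctan(1.3150) = 52.75°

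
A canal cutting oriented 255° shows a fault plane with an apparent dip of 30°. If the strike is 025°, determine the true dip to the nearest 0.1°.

37.0°

β = acute angle between strike 025° and section 255° = 50°.
tan(true dip) = tan 30° / sin 50° = 0.7537
δ = arctan(0.7537) = 37.00°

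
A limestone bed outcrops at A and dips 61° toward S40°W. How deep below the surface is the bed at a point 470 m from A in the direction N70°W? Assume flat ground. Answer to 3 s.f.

290 m

The hole lies 70° from the dip direction, so the down-dip offset is 470 × cos 70° = 160.75 m.
Depth = down-dip offset × tan(dip) = 160.75 × tan 61° = 160.75 × 1.8040
Depth = 290.00 m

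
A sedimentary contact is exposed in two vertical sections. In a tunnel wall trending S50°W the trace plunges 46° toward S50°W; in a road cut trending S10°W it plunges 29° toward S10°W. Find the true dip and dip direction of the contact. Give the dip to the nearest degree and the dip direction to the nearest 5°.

true dip 48°, dip direction 250°

Represent each trace as a vector plunging at its apparent dip toward its trend (east-north-up frame): v₁ = (-0.532, -0.447, -0.719), v₂ = (-0.152, -0.861, -0.485).
Cross product v₁ × v₂ gives the pole to the plane: n ∝ (-0.403, -0.149, 0.391).
tan δ = √(n_x²+n_y²)/n_z = 0.430/0.391, so δ = 47.7°.
Dip direction = atan2(-0.403, -0.149) = 250° (azimuth of n's horizontal projection).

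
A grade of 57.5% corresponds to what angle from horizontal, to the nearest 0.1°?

29.9°

tan θ = 57.5/100 = 0.5750
θ = arctan(0.5750) = 29.90°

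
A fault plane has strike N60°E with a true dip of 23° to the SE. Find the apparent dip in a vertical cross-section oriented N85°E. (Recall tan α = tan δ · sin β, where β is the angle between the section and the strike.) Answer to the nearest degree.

10°

Angle between strike (N60°E) and section (N85°E): β = 25°.
tan(apparent dip) = tan 23° · sin 25° = 0.1794
α = arctan(0.1794) = 10.17°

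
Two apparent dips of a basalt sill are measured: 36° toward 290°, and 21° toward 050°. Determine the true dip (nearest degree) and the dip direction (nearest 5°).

true dip 48°, dip direction 340°

Each apparent-dip line lies in the plane. As unit vectors (x east, y north, z up), v₁ plunges 36°→290° and v₂ plunges 21°→050°.
The plane normal is n = v₁ × v₂ ∝ (-0.254, 0.693, 0.654).
Dip δ = arctan(|n_h|/n_z) = arctan(0.738/0.654) = 48.4°.
The horizontal component of n points toward azimuth atan2(n_x, n_y) = 340°, the dip direction.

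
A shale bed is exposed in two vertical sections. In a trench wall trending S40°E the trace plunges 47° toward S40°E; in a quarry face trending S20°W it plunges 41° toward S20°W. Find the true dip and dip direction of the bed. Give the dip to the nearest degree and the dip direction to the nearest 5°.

true dip 49°, dip direction 160°

Represent each trace as a vector plunging at its apparent dip toward its trend (east-north-up frame): v₁ = (0.438, -0.522, -0.731), v₂ = (-0.258, -0.709, -0.656).
The plane normal is n = v₁ × v₂ ∝ (0.176, -0.476, 0.446).
True dip = arccos(n_z / |n|) = arccos(0.6597) = 48.7°.
Dip direction = atan2(0.176, -0.476) = 160° (azimuth of n's horizontal projection).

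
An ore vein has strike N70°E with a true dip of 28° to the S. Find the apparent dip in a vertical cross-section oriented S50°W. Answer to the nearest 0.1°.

The strike is N70°E and the section trends S50°W; the acute angle between them is β = 20°.
tan(apparent dip) = tan 28° · sin 20° = 0.1819
α = arctan(0.1819) = 10.31°

10.3°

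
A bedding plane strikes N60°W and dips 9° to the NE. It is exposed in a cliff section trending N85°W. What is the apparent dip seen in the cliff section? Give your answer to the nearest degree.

The section lies 25° from the strike.
tan α = tan 9° × sin 25° = 0.1584 × 0.4226 = 0.0669
α = arctan(0.0669) = 3.83°

4°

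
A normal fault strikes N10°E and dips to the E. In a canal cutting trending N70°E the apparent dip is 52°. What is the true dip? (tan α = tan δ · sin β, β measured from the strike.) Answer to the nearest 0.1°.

β = acute angle between strike N10°E and section N70°E = 60°.
tan δ = tan α / sin β = tan 52° / sin 60° = 1.2799 / 0.8660 = 1.4779
δ = arctan(1.4779) = 55.92°

55.9°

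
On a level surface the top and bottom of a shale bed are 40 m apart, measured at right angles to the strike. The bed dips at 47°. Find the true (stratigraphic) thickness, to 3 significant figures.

29.3 m

True thickness t = w · sin(dip) = 40 × sin 47°
t = 40 × 0.7314 = 29.254 m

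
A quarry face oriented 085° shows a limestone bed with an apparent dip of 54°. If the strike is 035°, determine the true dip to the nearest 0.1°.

β = acute angle between strike 035° and section 085° = 50°.
tan δ = tan α / sin β = tan 54° / sin 50° = 1.3764 / 0.7660 = 1.7967
δ = arctan(1.7967) = 60.90°

60.9°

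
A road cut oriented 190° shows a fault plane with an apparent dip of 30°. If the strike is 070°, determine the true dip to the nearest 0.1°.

33.7°

β = acute angle between strike 070° and section 190° = 60°.
tan(true dip) = tan 30° / sin 60° = 0.6667
true dip = arctan 0.6667 = 33.69°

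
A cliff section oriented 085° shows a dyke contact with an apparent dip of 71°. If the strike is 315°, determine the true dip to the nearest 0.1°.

75.2°

The section is 50° from the strike.
tan δ = tan α / sin β = tan 71° / sin 50° = 2.9042 / 0.7660 = 3.7912
true dip = arctan 3.7912 = 75.22°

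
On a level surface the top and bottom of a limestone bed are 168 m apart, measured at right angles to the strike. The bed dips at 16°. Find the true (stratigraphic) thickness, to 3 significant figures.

46.3 m

True thickness t = w · sin(dip) = 168 × sin 16°
t = 168 × 0.2756 = 46.307 m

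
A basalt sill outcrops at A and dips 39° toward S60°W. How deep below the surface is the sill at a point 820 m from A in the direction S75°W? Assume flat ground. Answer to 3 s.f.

The hole lies 15° from the dip direction, so the down-dip offset is 820 × cos 15° = 792.06 m.
Depth = down-dip offset × tan(dip) = 792.06 × tan 39° = 792.06 × 0.8098
Depth = 641.40 m

641 m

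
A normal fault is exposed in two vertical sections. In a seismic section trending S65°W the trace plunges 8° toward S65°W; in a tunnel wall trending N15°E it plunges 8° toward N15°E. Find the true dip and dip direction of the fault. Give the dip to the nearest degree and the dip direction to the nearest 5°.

true dip 18°, dip direction 310°

Each apparent-dip line lies in the plane. As unit vectors (x east, y north, z up), v₁ plunges 8°→S65°W and v₂ plunges 8°→N15°E.
n = v₁ × v₂ = (-0.191, 0.161, 0.751) (taken with n_z > 0).
tan δ = √(n_x²+n_y²)/n_z = 0.250/0.751, so δ = 18.4°.
The horizontal component of n points toward azimuth atan2(n_x, n_y) = 310°, the dip direction.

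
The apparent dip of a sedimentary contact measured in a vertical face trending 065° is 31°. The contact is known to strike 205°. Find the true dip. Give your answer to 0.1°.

43.1°

The section is 40° from the strike.
tan δ = tan α / sin β = tan 31° / sin 40° = 0.6009 / 0.6428 = 0.9348
δ = arctan(0.9348) = 43.07°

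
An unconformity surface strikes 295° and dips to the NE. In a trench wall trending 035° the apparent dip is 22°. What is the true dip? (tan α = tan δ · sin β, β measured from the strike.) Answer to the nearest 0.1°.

22.3°

β = acute angle between strike 295° and section 035° = 80°.
tan(true dip) = tan 22° / sin 80° = 0.4103
true dip = arctan 0.4103 = 22.31°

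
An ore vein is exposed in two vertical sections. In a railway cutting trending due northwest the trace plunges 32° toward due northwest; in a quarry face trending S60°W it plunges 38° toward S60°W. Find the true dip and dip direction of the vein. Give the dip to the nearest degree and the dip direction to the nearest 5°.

Each apparent-dip line lies in the plane. As unit vectors (x east, y north, z up), v₁ plunges 32°→due northwest and v₂ plunges 38°→S60°W.
n = v₁ × v₂ = (-0.578, -0.008, 0.646) (taken with n_z > 0).
True dip = arccos(n_z / |n|) = arccos(0.7450) = 41.8°.
Dip direction = azimuth of (n_x, n_y) = atan2(-0.578, -0.008) = 269°.

true dip 42°, dip direction 270°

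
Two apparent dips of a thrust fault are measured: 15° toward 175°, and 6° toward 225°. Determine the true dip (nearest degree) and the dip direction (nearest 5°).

Each apparent-dip line lies in the plane. As unit vectors (x east, y north, z up), v₁ plunges 15°→175° and v₂ plunges 6°→225°.
n = v₁ × v₂ = (0.081, -0.191, 0.736) (taken with n_z > 0).
Dip δ = arctan(|n_h|/n_z) = arctan(0.207/0.736) = 15.7°.
Dip direction = atan2(0.081, -0.191) = 157° (azimuth of n's horizontal projection).

true dip 16°, dip direction 155°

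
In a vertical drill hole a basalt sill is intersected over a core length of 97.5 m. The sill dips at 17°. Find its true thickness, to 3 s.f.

93.2 m

True thickness t = h · cos(dip) = 97.5 × cos 17°
t = 97.5 × 0.9563 = 93.240 m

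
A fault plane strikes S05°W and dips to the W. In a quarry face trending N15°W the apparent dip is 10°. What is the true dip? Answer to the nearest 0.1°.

27.3°

The section is 20° from the strike.
tan δ = tan α / sin β = tan 10° / sin 20° = 0.1763 / 0.3420 = 0.5155
δ = arctan(0.5155) = 27.27°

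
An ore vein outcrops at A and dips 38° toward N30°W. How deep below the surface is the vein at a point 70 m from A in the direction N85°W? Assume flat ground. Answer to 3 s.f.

31.4 m

The hole lies 55° from the dip direction, so the down-dip offset is 70 × cos 55° = 40.15 m.
Depth = down-dip offset × tan(dip) = 40.15 × tan 38° = 40.15 × 0.7813
Depth = 31.37 m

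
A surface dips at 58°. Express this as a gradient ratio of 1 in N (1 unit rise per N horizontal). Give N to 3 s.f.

1 in 0.625

1 : N means tan θ = 1/N, so N = 1/tan 58° = 1/1.6003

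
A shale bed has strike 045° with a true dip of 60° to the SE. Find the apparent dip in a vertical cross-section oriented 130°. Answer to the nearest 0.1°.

59.9°

The strike is 045° and the section trends 130°; the acute angle between them is β = 85°.
tan(apparent dip) = tan 60° · sin 85° = 1.7255
α = arctan(1.7255) = 59.91°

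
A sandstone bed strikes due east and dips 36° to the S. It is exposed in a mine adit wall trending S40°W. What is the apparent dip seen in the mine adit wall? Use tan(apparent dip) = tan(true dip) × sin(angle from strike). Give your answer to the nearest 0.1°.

29.1°

Angle between strike (due east) and section (S40°W): β = 50°.
tan(apparent dip) = tan 36° · sin 50° = 0.5566
apparent dip = arctan 0.5566 = 29.10°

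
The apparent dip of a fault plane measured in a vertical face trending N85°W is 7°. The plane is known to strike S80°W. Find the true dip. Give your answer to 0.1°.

The section is 15° from the strike.
tan(true dip) = tan 7° / sin 15° = 0.4744
δ = arctan(0.4744) = 25.38°

25.4°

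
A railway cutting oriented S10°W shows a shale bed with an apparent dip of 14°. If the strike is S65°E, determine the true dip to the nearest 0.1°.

β = acute angle between strike S65°E and section S10°W = 75°.
tan δ = tan α / sin β = tan 14° / sin 75° = 0.2493 / 0.9659 = 0.2581
true dip = arctan 0.2581 = 14.47°

14.5°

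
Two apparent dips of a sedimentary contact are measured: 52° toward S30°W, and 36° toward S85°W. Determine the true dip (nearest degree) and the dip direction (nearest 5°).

Represent each trace as a vector plunging at its apparent dip toward its trend (east-north-up frame): v₁ = (-0.308, -0.533, -0.788), v₂ = (-0.806, -0.071, -0.588).
Cross product v₁ × v₂ gives the pole to the plane: n ∝ (-0.258, -0.454, 0.408).
Dip δ = arctan(|n_h|/n_z) = arctan(0.522/0.408) = 52.0°.
Dip direction = azimuth of (n_x, n_y) = atan2(-0.258, -0.454) = 210°.

true dip 52°, dip direction 210°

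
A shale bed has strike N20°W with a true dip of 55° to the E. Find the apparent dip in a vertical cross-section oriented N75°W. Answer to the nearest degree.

49°

The strike is N20°W and the section trends N75°W; the acute angle between them is β = 55°.
tan α = tan 55° × sin 55° = 1.4281 × 0.8192 = 1.1699
apparent dip = arctan 1.1699 = 49.48°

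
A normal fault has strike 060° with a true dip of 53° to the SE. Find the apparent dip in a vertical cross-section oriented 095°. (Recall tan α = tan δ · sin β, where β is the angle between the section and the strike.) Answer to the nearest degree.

37°

Angle between strike (060°) and section (095°): β = 35°.
tan(apparent dip) = tan 53° · sin 35° = 0.7612
apparent dip = arctan 0.7612 = 37.28°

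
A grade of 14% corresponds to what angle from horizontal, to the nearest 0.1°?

8.0°

tan θ = 14/100 = 0.1400
θ = arctan(0.1400) = 7.97°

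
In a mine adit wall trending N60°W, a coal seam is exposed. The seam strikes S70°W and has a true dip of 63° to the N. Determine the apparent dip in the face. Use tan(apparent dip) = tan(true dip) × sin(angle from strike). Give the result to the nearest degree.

56°

The section lies 50° from the strike.
tan α = tan 63° × sin 50° = 1.9626 × 0.7660 = 1.5034
apparent dip = arctan 1.5034 = 56.37°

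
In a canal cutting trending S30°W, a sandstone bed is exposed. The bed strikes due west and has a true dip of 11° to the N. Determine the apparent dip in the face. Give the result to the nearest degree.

The section lies 60° from the strike.
tan(apparent dip) = tan 11° · sin 60° = 0.1683
apparent dip = arctan 0.1683 = 9.56°

10°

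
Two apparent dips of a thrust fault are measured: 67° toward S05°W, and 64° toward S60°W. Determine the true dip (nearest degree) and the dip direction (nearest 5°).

Represent each trace as a vector plunging at its apparent dip toward its trend (east-north-up frame): v₁ = (-0.034, -0.389, -0.921), v₂ = (-0.380, -0.219, -0.899).
Cross product v₁ × v₂ gives the pole to the plane: n ∝ (-0.148, -0.319, 0.140).
Dip δ = arctan(|n_h|/n_z) = arctan(0.352/0.140) = 68.2°.
The horizontal component of n points toward azimuth atan2(n_x, n_y) = 205°, the dip direction.

true dip 68°, dip direction 205°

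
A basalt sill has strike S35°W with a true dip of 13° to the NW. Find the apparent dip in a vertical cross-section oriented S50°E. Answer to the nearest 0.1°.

13.0°

The strike is S35°W and the section trends S50°E; the acute angle between them is β = 85°.
tan α = tan 13° × sin 85° = 0.2309 × 0.9962 = 0.2300
α = arctan(0.2300) = 12.95°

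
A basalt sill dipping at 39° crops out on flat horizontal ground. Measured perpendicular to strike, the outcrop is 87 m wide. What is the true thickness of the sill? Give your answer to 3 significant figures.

54.8 m

True thickness t = w · sin(dip) = 87 × sin 39°
t = 87 × 0.6293 = 54.751 m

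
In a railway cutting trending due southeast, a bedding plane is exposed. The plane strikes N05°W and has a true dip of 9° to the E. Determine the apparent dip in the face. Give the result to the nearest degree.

6°

The strike is N05°W and the section trends due southeast; the acute angle between them is β = 40°.
tan(apparent dip) = tan 9° · sin 40° = 0.1018
α = arctan(0.1018) = 5.81°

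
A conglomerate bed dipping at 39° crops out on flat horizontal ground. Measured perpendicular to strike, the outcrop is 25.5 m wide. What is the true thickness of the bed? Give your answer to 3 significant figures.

True thickness t = w · sin(dip) = 25.5 × sin 39°
t = 25.5 × 0.6293 = 16.048 m

16.0 m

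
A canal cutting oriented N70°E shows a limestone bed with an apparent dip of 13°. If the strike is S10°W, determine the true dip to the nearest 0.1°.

14.9°

β = acute angle between strike S10°W and section N70°E = 60°.
tan(true dip) = tan 13° / sin 60° = 0.2666
δ = arctan(0.2666) = 14.93°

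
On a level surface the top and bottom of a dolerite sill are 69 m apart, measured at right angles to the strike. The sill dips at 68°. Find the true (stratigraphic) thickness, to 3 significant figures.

64.0 m

True thickness t = w · sin(dip) = 69 × sin 68°
t = 69 × 0.9272 = 63.976 m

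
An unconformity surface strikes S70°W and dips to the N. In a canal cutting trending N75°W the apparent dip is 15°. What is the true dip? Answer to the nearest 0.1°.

The section is 35° from the strike.
tan(true dip) = tan 15° / sin 35° = 0.4672
true dip = arctan 0.4672 = 25.04°

25.0°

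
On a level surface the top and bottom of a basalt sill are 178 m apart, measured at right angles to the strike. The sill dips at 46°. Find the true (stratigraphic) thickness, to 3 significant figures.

128 m

True thickness t = w · sin(dip) = 178 × sin 46°
t = 178 × 0.7193 = 128.042 m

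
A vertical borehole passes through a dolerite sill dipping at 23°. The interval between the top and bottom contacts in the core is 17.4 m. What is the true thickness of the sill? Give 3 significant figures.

True thickness t = h · cos(dip) = 17.4 × cos 23°
t = 17.4 × 0.9205 = 16.017 m

16.0 m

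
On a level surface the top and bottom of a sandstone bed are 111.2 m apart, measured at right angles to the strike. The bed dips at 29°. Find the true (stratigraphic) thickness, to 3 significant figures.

True thickness t = w · sin(dip) = 111.2 × sin 29°
t = 111.2 × 0.4848 = 53.911 m

53.9 m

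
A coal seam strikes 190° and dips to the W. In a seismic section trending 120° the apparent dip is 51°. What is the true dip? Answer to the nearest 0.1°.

The section is 70° from the strike.
tan(true dip) = tan 51° / sin 70° = 1.3142
δ = arctan(1.3142) = 52.73°

52.7°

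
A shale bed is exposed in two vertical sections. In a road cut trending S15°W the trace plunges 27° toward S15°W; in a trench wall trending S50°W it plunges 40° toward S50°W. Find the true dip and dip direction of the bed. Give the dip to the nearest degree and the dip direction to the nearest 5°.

true dip 42°, dip direction 250°

The two traces are lines in the plane: v₁ = (sin 195°·cos 27°, cos 195°·cos 27°, −sin 27°), v₂ = (sin 230°·cos 40°, cos 230°·cos 40°, −sin 40°).
The plane normal is n = v₁ × v₂ ∝ (-0.330, -0.118, 0.391).
Dip δ = arctan(|n_h|/n_z) = arctan(0.350/0.391) = 41.8°.
Dip direction = atan2(-0.330, -0.118) = 250° (azimuth of n's horizontal projection).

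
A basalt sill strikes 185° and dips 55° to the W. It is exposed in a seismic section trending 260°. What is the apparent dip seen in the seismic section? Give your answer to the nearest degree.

The strike is 185° and the section trends 260°; the acute angle between them is β = 75°.
tan(apparent dip) = tan 55° · sin 75° = 1.3795
α = arctan(1.3795) = 54.06°

54°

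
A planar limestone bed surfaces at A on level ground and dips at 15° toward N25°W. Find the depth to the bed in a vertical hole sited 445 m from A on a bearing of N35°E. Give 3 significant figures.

59.6 m

The hole lies 60° from the dip direction, so the down-dip offset is 445 × cos 60° = 222.50 m.
Depth = down-dip offset × tan(dip) = 222.50 × tan 15° = 222.50 × 0.2679
Depth = 59.62 m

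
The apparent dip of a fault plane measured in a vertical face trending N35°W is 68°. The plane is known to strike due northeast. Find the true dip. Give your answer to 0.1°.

68.3°

β = acute angle between strike due northeast and section N35°W = 80°.
tan δ = tan α / sin β = tan 68° / sin 80° = 2.4751 / 0.9848 = 2.5133
true dip = arctan 2.5133 = 68.30°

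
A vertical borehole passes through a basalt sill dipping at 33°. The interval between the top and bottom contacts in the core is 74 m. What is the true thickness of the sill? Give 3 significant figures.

62.1 m

True thickness t = h · cos(dip) = 74 × cos 33°
t = 74 × 0.8387 = 62.062 m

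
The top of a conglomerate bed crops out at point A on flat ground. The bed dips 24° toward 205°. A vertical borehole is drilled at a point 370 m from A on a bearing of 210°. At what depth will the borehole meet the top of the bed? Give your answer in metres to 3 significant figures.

164 m

The hole lies 5° from the dip direction, so the down-dip offset is 370 × cos 5° = 368.59 m.
Depth = down-dip offset × tan(dip) = 368.59 × tan 24° = 368.59 × 0.4452
Depth = 164.11 m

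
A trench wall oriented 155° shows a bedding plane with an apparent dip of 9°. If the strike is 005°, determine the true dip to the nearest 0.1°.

β = acute angle between strike 005° and section 155° = 30°.
tan δ = tan α / sin β = tan 9° / sin 30° = 0.1584 / 0.5000 = 0.3168
δ = arctan(0.3168) = 17.58°

17.6°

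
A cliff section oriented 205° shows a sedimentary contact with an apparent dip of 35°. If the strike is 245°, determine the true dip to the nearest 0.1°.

47.4°

The section is 40° from the strike.
tan δ = tan α / sin β = tan 35° / sin 40° = 0.7002 / 0.6428 = 1.0893
true dip = arctan 1.0893 = 47.45°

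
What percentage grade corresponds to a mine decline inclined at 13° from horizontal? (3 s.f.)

23.1%

grade % = 100 × tan 13° = 100 × 0.2309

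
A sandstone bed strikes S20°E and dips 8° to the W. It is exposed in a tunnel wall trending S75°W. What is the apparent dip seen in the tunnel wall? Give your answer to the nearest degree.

Angle between strike (S20°E) and section (S75°W): β = 85°.
tan α = tan 8° × sin 85° = 0.1405 × 0.9962 = 0.1400
apparent dip = arctan 0.1400 = 7.97°

8°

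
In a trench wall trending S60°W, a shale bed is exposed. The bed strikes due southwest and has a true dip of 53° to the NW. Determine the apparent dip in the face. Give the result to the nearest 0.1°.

19.0°

Angle between strike (due southwest) and section (S60°W): β = 15°.
tan(apparent dip) = tan 53° · sin 15° = 0.3435
α = arctan(0.3435) = 18.96°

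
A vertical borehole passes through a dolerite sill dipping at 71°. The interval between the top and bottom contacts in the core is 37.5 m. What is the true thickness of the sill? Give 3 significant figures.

True thickness t = h · cos(dip) = 37.5 × cos 71°
t = 37.5 × 0.3256 = 12.209 m

12.2 m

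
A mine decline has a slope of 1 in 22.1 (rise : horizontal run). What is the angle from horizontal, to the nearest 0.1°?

2.6°

tan θ = 1/22.1 = 0.0452
θ = arctan(0.0452) = 2.59°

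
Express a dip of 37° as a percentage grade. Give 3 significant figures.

grade % = 100 × tan 37° = 100 × 0.7536

75.4%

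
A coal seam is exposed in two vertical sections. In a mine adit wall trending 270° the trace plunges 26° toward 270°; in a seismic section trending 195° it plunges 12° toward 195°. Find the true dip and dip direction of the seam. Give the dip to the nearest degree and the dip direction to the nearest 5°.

true dip 26°, dip direction 260°

The two traces are lines in the plane: v₁ = (sin 270°·cos 26°, cos 270°·cos 26°, −sin 26°), v₂ = (sin 195°·cos 12°, cos 195°·cos 12°, −sin 12°).
The plane normal is n = v₁ × v₂ ∝ (-0.414, -0.076, 0.849).
tan δ = √(n_x²+n_y²)/n_z = 0.421/0.849, so δ = 26.4°.
The horizontal component of n points toward azimuth atan2(n_x, n_y) = 260°, the dip direction.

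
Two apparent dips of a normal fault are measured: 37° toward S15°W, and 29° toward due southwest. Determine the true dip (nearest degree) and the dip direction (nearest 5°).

Represent each trace as a vector plunging at its apparent dip toward its trend (east-north-up frame): v₁ = (-0.207, -0.771, -0.602), v₂ = (-0.618, -0.618, -0.485).
The plane normal is n = v₁ × v₂ ∝ (-0.002, -0.272, 0.349).
True dip = arccos(n_z / |n|) = arccos(0.7890) = 37.9°.
Dip direction = atan2(-0.002, -0.272) = 180° (azimuth of n's horizontal projection).

true dip 38°, dip direction 180°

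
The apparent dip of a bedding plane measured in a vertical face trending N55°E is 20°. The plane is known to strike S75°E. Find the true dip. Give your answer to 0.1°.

β = acute angle between strike S75°E and section N55°E = 50°.
tan δ = tan α / sin β = tan 20° / sin 50° = 0.3640 / 0.7660 = 0.4751
true dip = arctan 0.4751 = 25.41°

25.4°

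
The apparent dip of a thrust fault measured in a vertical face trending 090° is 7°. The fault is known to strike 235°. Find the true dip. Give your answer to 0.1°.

12.1°

The section is 35° from the strike.
tan δ = tan α / sin β = tan 7° / sin 35° = 0.1228 / 0.5736 = 0.2141
true dip = arctan 0.2141 = 12.08°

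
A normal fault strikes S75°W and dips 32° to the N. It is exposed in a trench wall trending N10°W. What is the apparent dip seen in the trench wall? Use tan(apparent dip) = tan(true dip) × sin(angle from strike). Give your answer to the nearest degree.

32°

The section lies 85° from the strike.
tan α = tan 32° × sin 85° = 0.6249 × 0.9962 = 0.6225
α = arctan(0.6225) = 31.90°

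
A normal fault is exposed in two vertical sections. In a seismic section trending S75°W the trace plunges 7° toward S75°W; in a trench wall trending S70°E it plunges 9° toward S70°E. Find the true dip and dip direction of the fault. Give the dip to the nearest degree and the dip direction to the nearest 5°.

true dip 25°, dip direction 180°

Each apparent-dip line lies in the plane. As unit vectors (x east, y north, z up), v₁ plunges 7°→S75°W and v₂ plunges 9°→S70°E.
n = v₁ × v₂ = (-0.001, -0.263, 0.562) (taken with n_z > 0).
Dip δ = arctan(|n_h|/n_z) = arctan(0.263/0.562) = 25.1°.
Dip direction = atan2(-0.001, -0.263) = 180° (azimuth of n's horizontal projection).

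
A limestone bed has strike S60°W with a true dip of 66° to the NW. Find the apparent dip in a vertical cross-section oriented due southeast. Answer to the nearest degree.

65°

The section lies 75° from the strike.
tan(apparent dip) = tan 66° · sin 75° = 2.1695
α = arctan(2.1695) = 65.25°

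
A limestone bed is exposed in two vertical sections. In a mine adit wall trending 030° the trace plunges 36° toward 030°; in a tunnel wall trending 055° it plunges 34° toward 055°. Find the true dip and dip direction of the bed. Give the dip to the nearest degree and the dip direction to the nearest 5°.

true dip 36°, dip direction 035°

Represent each trace as a vector plunging at its apparent dip toward its trend (east-north-up frame): v₁ = (0.405, 0.701, -0.588), v₂ = (0.679, 0.476, -0.559).
The plane normal is n = v₁ × v₂ ∝ (0.112, 0.173, 0.283).
tan δ = √(n_x²+n_y²)/n_z = 0.206/0.283, so δ = 36.0°.
Dip direction = azimuth of (n_x, n_y) = atan2(0.112, 0.173) = 33°.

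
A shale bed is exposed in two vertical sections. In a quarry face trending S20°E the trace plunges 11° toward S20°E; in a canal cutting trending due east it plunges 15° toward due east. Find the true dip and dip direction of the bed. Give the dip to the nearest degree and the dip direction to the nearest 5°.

true dip 16°, dip direction 110°

Represent each trace as a vector plunging at its apparent dip toward its trend (east-north-up frame): v₁ = (0.336, -0.922, -0.191), v₂ = (0.966, 0.000, -0.259).
Cross product v₁ × v₂ gives the pole to the plane: n ∝ (0.239, -0.097, 0.891).
True dip = arccos(n_z / |n|) = arccos(0.9606) = 16.1°.
Dip direction = atan2(0.239, -0.097) = 112° (azimuth of n's horizontal projection).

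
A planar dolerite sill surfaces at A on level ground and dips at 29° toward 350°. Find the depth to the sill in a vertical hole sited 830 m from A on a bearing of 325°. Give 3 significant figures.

417 m

The hole lies 25° from the dip direction, so the down-dip offset is 830 × cos 25° = 752.24 m.
Depth = down-dip offset × tan(dip) = 752.24 × tan 29° = 752.24 × 0.5543
Depth = 416.97 m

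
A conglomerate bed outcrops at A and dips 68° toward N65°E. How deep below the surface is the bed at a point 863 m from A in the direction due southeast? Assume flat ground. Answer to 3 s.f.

The hole lies 70° from the dip direction, so the down-dip offset is 863 × cos 70° = 295.16 m.
Depth = down-dip offset × tan(dip) = 295.16 × tan 68° = 295.16 × 2.4751
Depth = 730.56 m

731 m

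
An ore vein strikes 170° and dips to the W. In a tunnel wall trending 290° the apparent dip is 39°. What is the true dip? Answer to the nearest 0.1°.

43.1°

The section is 60° from the strike.
tan(true dip) = tan 39° / sin 60° = 0.9351
true dip = arctan 0.9351 = 43.08°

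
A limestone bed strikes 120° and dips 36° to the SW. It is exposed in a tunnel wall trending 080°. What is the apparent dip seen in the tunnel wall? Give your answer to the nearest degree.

Angle between strike (120°) and section (080°): β = 40°.
tan(apparent dip) = tan 36° · sin 40° = 0.4670
α = arctan(0.4670) = 25.03°

25°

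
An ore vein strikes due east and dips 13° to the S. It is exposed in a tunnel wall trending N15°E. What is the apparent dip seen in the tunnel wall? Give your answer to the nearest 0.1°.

The strike is due east and the section trends N15°E; the acute angle between them is β = 75°.
tan(apparent dip) = tan 13° · sin 75° = 0.2230
α = arctan(0.2230) = 12.57°

12.6°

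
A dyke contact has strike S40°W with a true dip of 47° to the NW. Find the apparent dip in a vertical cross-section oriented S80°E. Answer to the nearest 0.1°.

42.9°

Angle between strike (S40°W) and section (S80°E): β = 60°.
tan α = tan 47° × sin 60° = 1.0724 × 0.8660 = 0.9287
α = arctan(0.9287) = 42.88°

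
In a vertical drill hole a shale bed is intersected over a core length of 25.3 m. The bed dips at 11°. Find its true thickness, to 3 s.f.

True thickness t = h · cos(dip) = 25.3 × cos 11°
t = 25.3 × 0.9816 = 24.835 m

24.8 m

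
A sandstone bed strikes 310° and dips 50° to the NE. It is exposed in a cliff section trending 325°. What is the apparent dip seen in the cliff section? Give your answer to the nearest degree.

17°

The section lies 15° from the strike.
tan(apparent dip) = tan 50° · sin 15° = 0.3084
apparent dip = arctan 0.3084 = 17.14°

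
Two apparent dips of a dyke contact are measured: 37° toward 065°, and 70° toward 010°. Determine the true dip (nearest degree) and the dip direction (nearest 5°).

The two traces are lines in the plane: v₁ = (sin 65°·cos 37°, cos 65°·cos 37°, −sin 37°), v₂ = (sin 10°·cos 70°, cos 10°·cos 70°, −sin 70°).
Cross product v₁ × v₂ gives the pole to the plane: n ∝ (-0.114, 0.644, 0.224).
tan δ = √(n_x²+n_y²)/n_z = 0.655/0.224, so δ = 71.1°.
Dip direction = azimuth of (n_x, n_y) = atan2(-0.114, 0.644) = 350°.

true dip 71°, dip direction 350°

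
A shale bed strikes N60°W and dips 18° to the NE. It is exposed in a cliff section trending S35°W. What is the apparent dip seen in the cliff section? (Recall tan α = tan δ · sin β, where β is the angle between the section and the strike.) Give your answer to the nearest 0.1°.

17.9°

The strike is N60°W and the section trends S35°W; the acute angle between them is β = 85°.
tan(apparent dip) = tan 18° · sin 85° = 0.3237
apparent dip = arctan 0.3237 = 17.94°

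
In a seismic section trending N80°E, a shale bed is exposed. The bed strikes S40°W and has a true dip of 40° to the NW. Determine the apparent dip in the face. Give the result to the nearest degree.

28°

The strike is S40°W and the section trends N80°E; the acute angle between them is β = 40°.
tan α = tan 40° × sin 40° = 0.8391 × 0.6428 = 0.5394
α = arctan(0.5394) = 28.34°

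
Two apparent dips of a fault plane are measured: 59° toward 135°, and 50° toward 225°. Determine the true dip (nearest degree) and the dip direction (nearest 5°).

The two traces are lines in the plane: v₁ = (sin 135°·cos 59°, cos 135°·cos 59°, −sin 59°), v₂ = (sin 225°·cos 50°, cos 225°·cos 50°, −sin 50°).
Cross product v₁ × v₂ gives the pole to the plane: n ∝ (0.111, -0.669, 0.331).
tan δ = √(n_x²+n_y²)/n_z = 0.678/0.331, so δ = 64.0°.
Dip direction = atan2(0.111, -0.669) = 171° (azimuth of n's horizontal projection).

true dip 64°, dip direction 170°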